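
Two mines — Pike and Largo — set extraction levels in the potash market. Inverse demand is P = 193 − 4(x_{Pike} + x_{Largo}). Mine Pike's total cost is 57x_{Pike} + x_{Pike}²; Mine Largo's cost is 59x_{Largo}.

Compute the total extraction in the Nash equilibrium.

21.0625

Mine Pike's profit: π = x_{Pike}(193 − 4(x_{Pike} + x_{Largo})) − 57x_{Pike} − x_{Pike}².
∂π/∂x_{Pike} = 136 − 10x_{Pike} − 4x_{Largo} = 0, so x_{Pike} = 13.6 − 0.4x_{Largo}.
For Largo: ∂π/∂x_{Largo} = 134 − 8x_{Largo} − 4x_{Pike} = 0 ⇒ x_{Largo} = 16.75 − 0.5x_{Pike}.
Solving the two reaction functions simultaneously: (1 − (−0.4)(−0.5))x_{Pike} = 13.6 − 0.4·16.75, so 0.8x_{Pike} = 6.9 and x_{Pike} = 8.625.
Then x_{Largo} = 16.75 − 0.5·8.625 = 12.4375.
Total extraction: 8.625 + 12.4375 = 21.0625.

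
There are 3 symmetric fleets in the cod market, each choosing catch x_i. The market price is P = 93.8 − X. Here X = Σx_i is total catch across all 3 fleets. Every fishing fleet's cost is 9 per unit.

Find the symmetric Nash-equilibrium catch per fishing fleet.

21.2

A representative fishing fleet's profit is π_i = x_i(93.8 − X) − 9x_i, with X = x_i + Σ_{j≠i} x_j.
First-order condition: 84.8 − 2x_i − Σ_{j≠i} x_j = 0.
In a symmetric equilibrium every fishing fleet chooses the same x, so Σ_{j≠i} x_j = 2x. The condition becomes 84.8 − 4x = 0, giving x = 84.8/4 = 21.2.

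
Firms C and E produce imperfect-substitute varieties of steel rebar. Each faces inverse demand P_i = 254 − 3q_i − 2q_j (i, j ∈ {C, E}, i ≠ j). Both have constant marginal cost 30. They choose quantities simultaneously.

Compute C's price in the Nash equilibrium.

114

Firm C's profit: π = q_C(254 − 3q_C − 2q_E) − 30q_C.
∂π/∂q_C = 224 − 6q_C − 2q_E = 0 ⇒ q_C = 112/3 − (1/3)q_E.
By symmetry q_E = q_C; substituting into the reaction function, (4/3)q_C = 112/3 and q_C = 28.
P_C = 254 − 3·28 − 2·28 = 114.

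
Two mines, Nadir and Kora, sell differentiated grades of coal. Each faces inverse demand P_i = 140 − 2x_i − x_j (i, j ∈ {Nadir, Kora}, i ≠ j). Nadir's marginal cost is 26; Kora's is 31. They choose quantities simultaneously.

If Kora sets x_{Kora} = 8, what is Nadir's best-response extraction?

26.5

Mine Nadir's profit: π = x_{Nadir}(140 − 2x_{Nadir} − x_{Kora}) − 26x_{Nadir}.
∂π/∂x_{Nadir} = 114 − 4x_{Nadir} − x_{Kora} = 0 ⇒ x_{Nadir} = 28.5 − 0.25x_{Kora}.
At x_{Kora} = 8: x_{Nadir} = 28.5 − 0.25·8 = 26.5.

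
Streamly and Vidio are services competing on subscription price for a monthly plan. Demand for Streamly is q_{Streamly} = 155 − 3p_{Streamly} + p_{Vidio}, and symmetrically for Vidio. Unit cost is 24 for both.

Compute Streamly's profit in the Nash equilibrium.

Streamly's profit: π = (p_{Streamly} − 24)(155 − 3p_{Streamly} + p_{Vidio}).
∂π/∂p_{Streamly} = 227 − 6p_{Streamly} + p_{Vidio} = 0 ⇒ p_{Streamly} = 227/6 + (1/6)p_{Vidio}.
Setting p_{Streamly} = p_{Vidio} in the reaction function: p_{Streamly} = 227/6 + (1/6)p_{Streamly}, so p_{Streamly} = (227/6) / (5/6) = 45.4.
q_{Streamly} = 155 − 3·45.4 + 45.4 = 64.2.
Profit = (45.4 − 24)·64.2 = 1373.88.

1373.88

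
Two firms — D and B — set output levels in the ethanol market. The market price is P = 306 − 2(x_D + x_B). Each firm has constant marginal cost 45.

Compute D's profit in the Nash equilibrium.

Firm D's profit: π = x_D(306 − 2(x_D + x_B)) − 45x_D.
∂π/∂x_D = 261 − 4x_D − 2x_B = 0, so x_D = 65.25 − 0.5x_B.
The game is symmetric, so in equilibrium x_B = x_D: the reaction function gives 1.5x_D = 65.25, hence x_D = 43.5.
Price P = 306 − 2·87 = 132.
D's profit: (132 − 45)·43.5 = 3784.5.

3784.5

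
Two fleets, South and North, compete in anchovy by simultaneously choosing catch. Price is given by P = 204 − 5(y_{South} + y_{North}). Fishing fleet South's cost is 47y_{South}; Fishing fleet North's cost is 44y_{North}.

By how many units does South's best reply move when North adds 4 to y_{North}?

Fishing fleet South's profit: π = y_{South}(204 − 5(y_{South} + y_{North})) − 47y_{South}.
∂π/∂y_{South} = 157 − 10y_{South} − 5y_{North} = 0, so y_{South} = 15.7 − 0.5y_{North}.
The reaction-function slope is −0.5, so a 4-unit rise in y_{North} moves y_{South} by −0.5 × 4 = −2. South's best response falls — the actions are strategic substitutes.

-2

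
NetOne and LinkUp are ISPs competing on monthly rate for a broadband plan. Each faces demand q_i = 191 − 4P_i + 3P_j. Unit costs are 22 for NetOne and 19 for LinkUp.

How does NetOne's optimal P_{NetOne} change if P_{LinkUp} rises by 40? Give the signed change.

NetOne's profit: π = (P_{NetOne} − 22)(191 − 4P_{NetOne} + 3P_{LinkUp}).
∂π/∂P_{NetOne} = 279 − 8P_{NetOne} + 3P_{LinkUp} = 0 ⇒ P_{NetOne} = 34.875 + 0.375P_{LinkUp}.
The reaction-function slope is 0.375, so a 40-unit rise in P_{LinkUp} moves P_{NetOne} by 0.375 × 40 = 15. NetOne's best response rises — the actions are strategic complements.

15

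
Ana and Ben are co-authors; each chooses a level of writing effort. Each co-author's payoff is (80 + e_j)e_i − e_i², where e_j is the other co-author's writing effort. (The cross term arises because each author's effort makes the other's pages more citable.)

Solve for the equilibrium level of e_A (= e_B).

80

Ana's payoff is (80 + e_B)e_A − e_A².
∂π/∂e_A = 80 + e_B − 2e_A = 0, so e_A = 40 + 0.5e_B.
Setting e_A = e_B in the reaction function: e_A = 40 + 0.5e_A, so e_A = 40 / 0.5 = 80.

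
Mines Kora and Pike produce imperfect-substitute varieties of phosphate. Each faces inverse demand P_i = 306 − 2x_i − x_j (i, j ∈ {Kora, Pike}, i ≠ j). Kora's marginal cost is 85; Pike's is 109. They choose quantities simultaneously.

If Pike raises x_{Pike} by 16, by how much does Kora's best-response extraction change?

-4

Mine Kora's profit: π = x_{Kora}(306 − 2x_{Kora} − x_{Pike}) − 85x_{Kora}.
∂π/∂x_{Kora} = 221 − 4x_{Kora} − x_{Pike} = 0 ⇒ x_{Kora} = 55.25 − 0.25x_{Pike}.
The reaction-function slope is −0.25, so a 16-unit rise in x_{Pike} moves x_{Kora} by −0.25 × 16 = −4. Kora's best response falls — the actions are strategic substitutes.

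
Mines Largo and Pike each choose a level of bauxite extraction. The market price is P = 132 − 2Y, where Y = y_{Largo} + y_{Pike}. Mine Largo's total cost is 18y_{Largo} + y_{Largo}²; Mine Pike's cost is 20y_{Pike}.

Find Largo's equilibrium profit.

Mine Largo's profit: π = y_{Largo}(132 − 2(y_{Largo} + y_{Pike})) − 18y_{Largo} − y_{Largo}².
∂π/∂y_{Largo} = 114 − 6y_{Largo} − 2y_{Pike} = 0, so y_{Largo} = 19 − (1/3)y_{Pike}.
For Pike: ∂π/∂y_{Pike} = 112 − 4y_{Pike} − 2y_{Largo} = 0 ⇒ y_{Pike} = 28 − 0.5y_{Largo}.
Plugging y_{Pike} into Largo's best response: y_{Largo} = 19 − (1/3)(28 − 0.5y_{Largo}) ⇒ (5/6)y_{Largo} = 29/3, so y_{Largo} = 11.6.
Then y_{Pike} = 28 − 0.5·11.6 = 22.2.
Price P = 132 − 2·33.8 = 64.4.
Largo's profit: (64.4 − 18)·11.6 − (11.6)² = 403.68.

403.68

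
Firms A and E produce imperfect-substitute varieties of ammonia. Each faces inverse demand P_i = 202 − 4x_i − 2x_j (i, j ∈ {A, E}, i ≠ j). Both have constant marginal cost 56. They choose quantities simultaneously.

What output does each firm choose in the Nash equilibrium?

14.6

Firm A's profit: π = x_A(202 − 4x_A − 2x_E) − 56x_A.
∂π/∂x_A = 146 − 8x_A − 2x_E = 0 ⇒ x_A = 18.25 − 0.25x_E.
Setting x_A = x_E in the reaction function: x_A = 18.25 − 0.25x_A, so x_A = 18.25 / 1.25 = 14.6.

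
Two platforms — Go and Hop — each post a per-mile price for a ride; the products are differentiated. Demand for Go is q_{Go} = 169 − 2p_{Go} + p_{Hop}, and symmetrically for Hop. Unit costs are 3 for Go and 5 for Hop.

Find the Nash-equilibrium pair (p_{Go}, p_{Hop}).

58.6, 59.4

Go's profit: π = (p_{Go} − 3)(169 − 2p_{Go} + p_{Hop}).
∂π/∂p_{Go} = 175 − 4p_{Go} + p_{Hop} = 0 ⇒ p_{Go} = 43.75 + 0.25p_{Hop}.
Similarly p_{Hop} = 44.75 + 0.25p_{Go}.
Substituting the second reaction function into the first: p_{Go} = 43.75 + 0.25(44.75 + 0.25p_{Go}), which gives 0.9375p_{Go} = 54.9375 ⇒ p_{Go} = 58.6.
Then p_{Hop} = 44.75 + 0.25·58.6 = 59.4.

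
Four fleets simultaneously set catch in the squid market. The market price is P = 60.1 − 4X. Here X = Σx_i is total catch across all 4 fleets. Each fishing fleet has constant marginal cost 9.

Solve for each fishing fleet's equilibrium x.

2.555

A representative fishing fleet's profit is π_i = x_i(60.1 − 4X) − 9x_i, with X = x_i + Σ_{j≠i} x_j.
First-order condition: 51.1 − 8x_i − 4Σ_{j≠i} x_j = 0.
With identical fishing fleets, set every x_j = x: then 51.1 − 8x − 12x = 0, i.e. x = 51.1/20 = 2.555.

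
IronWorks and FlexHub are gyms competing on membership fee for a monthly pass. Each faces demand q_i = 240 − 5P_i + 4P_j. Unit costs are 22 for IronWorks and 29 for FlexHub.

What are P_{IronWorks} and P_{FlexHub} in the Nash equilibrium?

60, 62.5

IronWorks's profit: π = (P_{IronWorks} − 22)(240 − 5P_{IronWorks} + 4P_{FlexHub}).
∂π/∂P_{IronWorks} = 350 − 10P_{IronWorks} + 4P_{FlexHub} = 0 ⇒ P_{IronWorks} = 35 + 0.4P_{FlexHub}.
Similarly P_{FlexHub} = 38.5 + 0.4P_{IronWorks}.
Plugging P_{FlexHub} into IronWorks's best response: P_{IronWorks} = 35 + 0.4(38.5 + 0.4P_{IronWorks}) ⇒ 0.84P_{IronWorks} = 50.4, so P_{IronWorks} = 60.
Then P_{FlexHub} = 38.5 + 0.4·60 = 62.5.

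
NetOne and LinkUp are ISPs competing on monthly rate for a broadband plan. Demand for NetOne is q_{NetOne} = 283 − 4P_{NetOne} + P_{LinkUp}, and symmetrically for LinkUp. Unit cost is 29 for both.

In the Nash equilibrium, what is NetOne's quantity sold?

NetOne's profit: π = (P_{NetOne} − 29)(283 − 4P_{NetOne} + P_{LinkUp}).
∂π/∂P_{NetOne} = 399 − 8P_{NetOne} + P_{LinkUp} = 0 ⇒ P_{NetOne} = 49.875 + 0.125P_{LinkUp}.
By symmetry P_{LinkUp} = P_{NetOne}; substituting into the reaction function, 0.875P_{NetOne} = 49.875 and P_{NetOne} = 57.
q_{NetOne} = 283 − 4·57 + 57 = 112.

112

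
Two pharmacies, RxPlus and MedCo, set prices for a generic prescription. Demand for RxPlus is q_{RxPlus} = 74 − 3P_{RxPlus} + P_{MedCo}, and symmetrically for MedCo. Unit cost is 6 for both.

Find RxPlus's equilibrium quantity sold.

37.2

RxPlus's profit: π = (P_{RxPlus} − 6)(74 − 3P_{RxPlus} + P_{MedCo}).
∂π/∂P_{RxPlus} = 92 − 6P_{RxPlus} + P_{MedCo} = 0 ⇒ P_{RxPlus} = 46/3 + (1/6)P_{MedCo}.
The game is symmetric, so in equilibrium P_{MedCo} = P_{RxPlus}: the reaction function gives (5/6)P_{RxPlus} = 46/3, hence P_{RxPlus} = 18.4.
q_{RxPlus} = 74 − 3·18.4 + 18.4 = 37.2.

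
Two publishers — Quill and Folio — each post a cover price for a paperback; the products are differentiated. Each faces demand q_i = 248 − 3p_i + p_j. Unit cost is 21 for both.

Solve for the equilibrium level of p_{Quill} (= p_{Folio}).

Quill's profit: π = (p_{Quill} − 21)(248 − 3p_{Quill} + p_{Folio}).
∂π/∂p_{Quill} = 311 − 6p_{Quill} + p_{Folio} = 0 ⇒ p_{Quill} = 311/6 + (1/6)p_{Folio}.
By symmetry p_{Folio} = p_{Quill}; substituting into the reaction function, (5/6)p_{Quill} = 311/6 and p_{Quill} = 62.2.

62.2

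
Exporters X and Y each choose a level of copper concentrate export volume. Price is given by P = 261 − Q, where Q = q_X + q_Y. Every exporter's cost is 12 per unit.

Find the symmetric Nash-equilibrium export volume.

83

Exporter X's profit: π = q_X(261 − (q_X + q_Y)) − 12q_X.
∂π/∂q_X = 249 − 2q_X − q_Y = 0, so q_X = 124.5 − 0.5q_Y.
Setting q_X = q_Y in the reaction function: q_X = 124.5 − 0.5q_X, so q_X = 124.5 / 1.5 = 83.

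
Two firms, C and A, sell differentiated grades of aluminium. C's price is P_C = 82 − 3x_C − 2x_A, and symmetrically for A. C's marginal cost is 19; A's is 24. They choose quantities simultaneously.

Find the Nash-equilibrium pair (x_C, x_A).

Firm C's profit: π = x_C(82 − 3x_C − 2x_A) − 19x_C.
∂π/∂x_C = 63 − 6x_C − 2x_A = 0 ⇒ x_C = 10.5 − (1/3)x_A.
Similarly x_A = 29/3 − (1/3)x_C.
Solving the two reaction functions simultaneously: (1 − (−1/3)(−1/3))x_C = 10.5 − (1/3)·(29/3), so (8/9)x_C = 131/18 and x_C = 8.1875.
Then x_A = 29/3 − (1/3)·8.1875 = 6.9375.

8.1875, 6.9375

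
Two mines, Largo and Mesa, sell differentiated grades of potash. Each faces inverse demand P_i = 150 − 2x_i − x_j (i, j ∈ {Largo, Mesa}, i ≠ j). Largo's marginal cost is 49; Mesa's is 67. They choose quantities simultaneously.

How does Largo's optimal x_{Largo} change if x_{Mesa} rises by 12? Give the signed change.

Mine Largo's profit: π = x_{Largo}(150 − 2x_{Largo} − x_{Mesa}) − 49x_{Largo}.
∂π/∂x_{Largo} = 101 − 4x_{Largo} − x_{Mesa} = 0 ⇒ x_{Largo} = 25.25 − 0.25x_{Mesa}.
The reaction-function slope is −0.25, so a 12-unit rise in x_{Mesa} moves x_{Largo} by −0.25 × 12 = −3. Largo's best response falls — the actions are strategic substitutes.

-3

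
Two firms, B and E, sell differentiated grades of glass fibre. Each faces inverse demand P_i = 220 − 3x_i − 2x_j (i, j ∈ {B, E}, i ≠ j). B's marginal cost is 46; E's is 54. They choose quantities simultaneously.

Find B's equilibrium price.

Firm B's profit: π = x_B(220 − 3x_B − 2x_E) − 46x_B.
∂π/∂x_B = 174 − 6x_B − 2x_E = 0 ⇒ x_B = 29 − (1/3)x_E.
Similarly x_E = 83/3 − (1/3)x_B.
Plugging x_E into B's best response: x_B = 29 − (1/3)(83/3 − (1/3)x_B) ⇒ (8/9)x_B = 178/9, so x_B = 22.25.
Then x_E = 83/3 − (1/3)·22.25 = 20.25.
P_B = 220 − 3·22.25 − 2·20.25 = 112.75.

112.75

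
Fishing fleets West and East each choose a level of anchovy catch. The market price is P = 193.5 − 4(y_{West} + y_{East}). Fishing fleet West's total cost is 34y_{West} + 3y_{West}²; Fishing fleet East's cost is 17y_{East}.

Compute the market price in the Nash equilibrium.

Fishing fleet West's profit: π = y_{West}(193.5 − 4(y_{West} + y_{East})) − 34y_{West} − 3y_{West}².
∂π/∂y_{West} = 159.5 − 14y_{West} − 4y_{East} = 0, so y_{West} = 319/28 − (2/7)y_{East}.
For East: ∂π/∂y_{East} = 176.5 − 8y_{East} − 4y_{West} = 0 ⇒ y_{East} = 22.0625 − 0.5y_{West}.
Solving the two reaction functions simultaneously: (1 − (−2/7)(−0.5))y_{West} = 319/28 − (2/7)·22.0625, so (6/7)y_{West} = 285/56 and y_{West} = 5.9375.
Then y_{East} = 22.0625 − 0.5·5.9375 = 611/32.
Equilibrium price: P = 193.5 − 4·(801/32) = 93.375.

93.375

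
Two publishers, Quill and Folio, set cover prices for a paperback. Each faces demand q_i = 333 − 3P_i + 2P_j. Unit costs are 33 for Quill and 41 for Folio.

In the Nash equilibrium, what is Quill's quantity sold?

Quill's profit: π = (P_{Quill} − 33)(333 − 3P_{Quill} + 2P_{Folio}).
∂π/∂P_{Quill} = 432 − 6P_{Quill} + 2P_{Folio} = 0 ⇒ P_{Quill} = 72 + (1/3)P_{Folio}.
Similarly P_{Folio} = 76 + (1/3)P_{Quill}.
Solving the two reaction functions simultaneously: (1 − (1/3)(1/3))P_{Quill} = 72 + (1/3)·76, so (8/9)P_{Quill} = 292/3 and P_{Quill} = 109.5.
Then P_{Folio} = 76 + (1/3)·109.5 = 112.5.
q_{Quill} = 333 − 3·109.5 + 2·112.5 = 229.5.

229.5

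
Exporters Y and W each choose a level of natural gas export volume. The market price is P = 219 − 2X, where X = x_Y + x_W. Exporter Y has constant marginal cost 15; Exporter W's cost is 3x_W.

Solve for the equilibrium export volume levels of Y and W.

Exporter Y's profit: π = x_Y(219 − 2(x_Y + x_W)) − 15x_Y.
∂π/∂x_Y = 204 − 4x_Y − 2x_W = 0, so x_Y = 51 − 0.5x_W.
By the same steps for W: x_W = 54 − 0.5x_Y.
Solving the two reaction functions simultaneously: (1 − (−0.5)(−0.5))x_Y = 51 − 0.5·54, so 0.75x_Y = 24 and x_Y = 32.
Then x_W = 54 − 0.5·32 = 38.

32, 38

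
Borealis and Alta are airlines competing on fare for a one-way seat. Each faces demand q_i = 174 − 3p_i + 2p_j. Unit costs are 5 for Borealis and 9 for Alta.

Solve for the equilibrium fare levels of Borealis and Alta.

48, 49.5

Borealis's profit: π = (p_{Borealis} − 5)(174 − 3p_{Borealis} + 2p_{Alta}).
∂π/∂p_{Borealis} = 189 − 6p_{Borealis} + 2p_{Alta} = 0 ⇒ p_{Borealis} = 31.5 + (1/3)p_{Alta}.
Similarly p_{Alta} = 33.5 + (1/3)p_{Borealis}.
Substituting the second reaction function into the first: p_{Borealis} = 31.5 + (1/3)(33.5 + (1/3)p_{Borealis}), which gives (8/9)p_{Borealis} = 128/3 ⇒ p_{Borealis} = 48.
Then p_{Alta} = 33.5 + (1/3)·48 = 49.5.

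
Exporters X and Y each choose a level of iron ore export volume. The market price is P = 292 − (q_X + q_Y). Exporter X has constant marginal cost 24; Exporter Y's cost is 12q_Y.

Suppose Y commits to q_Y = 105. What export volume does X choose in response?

Exporter X's profit: π = q_X(292 − (q_X + q_Y)) − 24q_X.
∂π/∂q_X = 268 − 2q_X − q_Y = 0, so q_X = 134 − 0.5q_Y.
At q_Y = 105: q_X = 134 − 0.5·105 = 81.5.

81.5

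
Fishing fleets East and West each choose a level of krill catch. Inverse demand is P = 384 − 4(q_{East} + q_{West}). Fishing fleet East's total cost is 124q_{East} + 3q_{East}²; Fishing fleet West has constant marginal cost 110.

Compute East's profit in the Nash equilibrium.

735.4375

Fishing fleet East's profit: π = q_{East}(384 − 4(q_{East} + q_{West})) − 124q_{East} − 3q_{East}².
∂π/∂q_{East} = 260 − 14q_{East} − 4q_{West} = 0, so q_{East} = 130/7 − (2/7)q_{West}.
For West: ∂π/∂q_{West} = 274 − 8q_{West} − 4q_{East} = 0 ⇒ q_{West} = 34.25 − 0.5q_{East}.
Solving the two reaction functions simultaneously: (1 − (−2/7)(−0.5))q_{East} = 130/7 − (2/7)·34.25, so (6/7)q_{East} = 123/14 and q_{East} = 10.25.
Then q_{West} = 34.25 − 0.5·10.25 = 29.125.
Price P = 384 − 4·39.375 = 226.5.
East's profit: (226.5 − 124)·10.25 − 3(10.25)² = 735.4375.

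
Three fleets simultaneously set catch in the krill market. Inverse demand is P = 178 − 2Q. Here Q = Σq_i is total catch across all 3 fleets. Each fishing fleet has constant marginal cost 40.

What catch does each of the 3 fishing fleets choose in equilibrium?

A representative fishing fleet's profit is π_i = q_i(178 − 2Q) − 40q_i, with Q = q_i + Σ_{j≠i} q_j.
First-order condition: 138 − 4q_i − 2Σ_{j≠i} q_j = 0.
In a symmetric equilibrium every fishing fleet chooses the same q, so Σ_{j≠i} q_j = 2q. The condition becomes 138 − 8q = 0, giving q = 138/8 = 17.25.

17.25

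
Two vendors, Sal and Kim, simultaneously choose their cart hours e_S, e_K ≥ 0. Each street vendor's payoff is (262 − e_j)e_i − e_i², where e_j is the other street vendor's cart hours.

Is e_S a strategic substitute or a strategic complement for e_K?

strategic substitutes

Sal's payoff is (262 − e_K)e_S − e_S².
∂π/∂e_S = 262 − e_K − 2e_S = 0, so e_S = 131 − 0.5e_K.
The best-response slope de_S/de_K = −0.5 < 0: the reaction function is downward-sloping, so the choices are strategic substitutes.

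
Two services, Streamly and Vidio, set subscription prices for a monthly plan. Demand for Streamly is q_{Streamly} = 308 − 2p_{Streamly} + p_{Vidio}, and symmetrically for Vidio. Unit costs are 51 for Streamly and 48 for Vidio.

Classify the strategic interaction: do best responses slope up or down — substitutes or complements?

strategic complements

Streamly's profit: π = (p_{Streamly} − 51)(308 − 2p_{Streamly} + p_{Vidio}).
∂π/∂p_{Streamly} = 410 − 4p_{Streamly} + p_{Vidio} = 0 ⇒ p_{Streamly} = 102.5 + 0.25p_{Vidio}.
The best-response slope dp_{Streamly}/dp_{Vidio} = 0.25 > 0: the reaction function is upward-sloping, so the choices are strategic complements.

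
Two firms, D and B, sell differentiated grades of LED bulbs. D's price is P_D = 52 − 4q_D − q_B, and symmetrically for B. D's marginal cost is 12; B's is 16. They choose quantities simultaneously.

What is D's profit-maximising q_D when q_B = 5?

4.375

Firm D's profit: π = q_D(52 − 4q_D − q_B) − 12q_D.
∂π/∂q_D = 40 − 8q_D − q_B = 0 ⇒ q_D = 5 − 0.125q_B.
At q_B = 5: q_D = 5 − 0.125·5 = 4.375.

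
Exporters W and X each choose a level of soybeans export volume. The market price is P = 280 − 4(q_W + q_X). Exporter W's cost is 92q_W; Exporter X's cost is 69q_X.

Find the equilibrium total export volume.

Exporter W's profit: π = q_W(280 − 4(q_W + q_X)) − 92q_W.
∂π/∂q_W = 188 − 8q_W − 4q_X = 0, so q_W = 23.5 − 0.5q_X.
By the same steps for X: q_X = 26.375 − 0.5q_W.
Substituting the second reaction function into the first: q_W = 23.5 − 0.5(26.375 − 0.5q_W), which gives 0.75q_W = 10.3125 ⇒ q_W = 13.75.
Then q_X = 26.375 − 0.5·13.75 = 19.5.
Total export volume: 13.75 + 19.5 = 33.25.

33.25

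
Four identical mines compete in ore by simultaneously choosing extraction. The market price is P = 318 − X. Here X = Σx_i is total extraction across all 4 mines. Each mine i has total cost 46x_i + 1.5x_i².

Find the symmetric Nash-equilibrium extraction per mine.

A representative mine's profit is π_i = x_i(318 − X) − 46x_i − 1.5x_i², with X = x_i + Σ_{j≠i} x_j.
First-order condition: 272 − 5x_i − Σ_{j≠i} x_j = 0.
Imposing symmetry (x_j = x for all j) turns Σ_{j≠i} x_j into 3x, so 272 = 8x and x = 34.

34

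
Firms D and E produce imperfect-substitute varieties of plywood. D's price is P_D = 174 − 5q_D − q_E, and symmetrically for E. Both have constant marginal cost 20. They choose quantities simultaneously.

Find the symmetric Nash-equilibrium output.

14

Firm D's profit: π = q_D(174 − 5q_D − q_E) − 20q_D.
∂π/∂q_D = 154 − 10q_D − q_E = 0 ⇒ q_D = 15.4 − 0.1q_E.
Setting q_D = q_E in the reaction function: q_D = 15.4 − 0.1q_D, so q_D = 15.4 / 1.1 = 14.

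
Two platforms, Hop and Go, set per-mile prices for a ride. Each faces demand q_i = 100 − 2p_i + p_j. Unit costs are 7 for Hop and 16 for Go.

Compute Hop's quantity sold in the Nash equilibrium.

Hop's profit: π = (p_{Hop} − 7)(100 − 2p_{Hop} + p_{Go}).
∂π/∂p_{Hop} = 114 − 4p_{Hop} + p_{Go} = 0 ⇒ p_{Hop} = 28.5 + 0.25p_{Go}.
Similarly p_{Go} = 33 + 0.25p_{Hop}.
Plugging p_{Go} into Hop's best response: p_{Hop} = 28.5 + 0.25(33 + 0.25p_{Hop}) ⇒ 0.9375p_{Hop} = 36.75, so p_{Hop} = 39.2.
Then p_{Go} = 33 + 0.25·39.2 = 42.8.
q_{Hop} = 100 − 2·39.2 + 42.8 = 64.4.

64.4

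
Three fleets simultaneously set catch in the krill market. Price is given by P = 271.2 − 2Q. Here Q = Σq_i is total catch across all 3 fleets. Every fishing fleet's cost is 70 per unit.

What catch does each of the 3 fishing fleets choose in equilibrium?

A representative fishing fleet's profit is π_i = q_i(271.2 − 2Q) − 70q_i, with Q = q_i + Σ_{j≠i} q_j.
First-order condition: 201.2 − 4q_i − 2Σ_{j≠i} q_j = 0.
In a symmetric equilibrium every fishing fleet chooses the same q, so Σ_{j≠i} q_j = 2q. The condition becomes 201.2 − 8q = 0, giving q = 201.2/8 = 25.15.

25.15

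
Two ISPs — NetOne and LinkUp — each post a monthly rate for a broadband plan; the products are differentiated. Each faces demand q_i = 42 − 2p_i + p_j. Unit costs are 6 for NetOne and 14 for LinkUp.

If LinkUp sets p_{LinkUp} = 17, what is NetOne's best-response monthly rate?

17.75

NetOne's profit: π = (p_{NetOne} − 6)(42 − 2p_{NetOne} + p_{LinkUp}).
∂π/∂p_{NetOne} = 54 − 4p_{NetOne} + p_{LinkUp} = 0 ⇒ p_{NetOne} = 13.5 + 0.25p_{LinkUp}.
At p_{LinkUp} = 17: p_{NetOne} = 13.5 + 0.25·17 = 17.75.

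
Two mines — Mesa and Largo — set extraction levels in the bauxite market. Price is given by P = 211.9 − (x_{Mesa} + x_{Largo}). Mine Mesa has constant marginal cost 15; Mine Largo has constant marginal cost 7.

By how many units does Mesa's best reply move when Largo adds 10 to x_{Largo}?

Mine Mesa's profit: π = x_{Mesa}(211.9 − (x_{Mesa} + x_{Largo})) − 15x_{Mesa}.
∂π/∂x_{Mesa} = 196.9 − 2x_{Mesa} − x_{Largo} = 0, so x_{Mesa} = 98.45 − 0.5x_{Largo}.
The reaction-function slope is −0.5, so a 10-unit rise in x_{Largo} moves x_{Mesa} by −0.5 × 10 = −5. Mesa's best response falls — the actions are strategic substitutes.

-5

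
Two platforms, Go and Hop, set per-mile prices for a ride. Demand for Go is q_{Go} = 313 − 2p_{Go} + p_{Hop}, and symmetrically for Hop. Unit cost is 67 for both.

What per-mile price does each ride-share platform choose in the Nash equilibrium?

Go's profit: π = (p_{Go} − 67)(313 − 2p_{Go} + p_{Hop}).
∂π/∂p_{Go} = 447 − 4p_{Go} + p_{Hop} = 0 ⇒ p_{Go} = 111.75 + 0.25p_{Hop}.
The game is symmetric, so in equilibrium p_{Hop} = p_{Go}: the reaction function gives 0.75p_{Go} = 111.75, hence p_{Go} = 149.

149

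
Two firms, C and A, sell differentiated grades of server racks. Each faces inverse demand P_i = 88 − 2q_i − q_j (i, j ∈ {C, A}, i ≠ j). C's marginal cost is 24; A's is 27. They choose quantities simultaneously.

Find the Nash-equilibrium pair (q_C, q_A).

13, 12

Firm C's profit: π = q_C(88 − 2q_C − q_A) − 24q_C.
∂π/∂q_C = 64 − 4q_C − q_A = 0 ⇒ q_C = 16 − 0.25q_A.
Similarly q_A = 15.25 − 0.25q_C.
Substituting the second reaction function into the first: q_C = 16 − 0.25(15.25 − 0.25q_C), which gives 0.9375q_C = 12.1875 ⇒ q_C = 13.
Then q_A = 15.25 − 0.25·13 = 12.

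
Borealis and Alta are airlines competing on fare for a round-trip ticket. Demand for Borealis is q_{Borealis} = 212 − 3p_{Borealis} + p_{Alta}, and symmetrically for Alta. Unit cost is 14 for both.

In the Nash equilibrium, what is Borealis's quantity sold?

110.4

Borealis's profit: π = (p_{Borealis} − 14)(212 − 3p_{Borealis} + p_{Alta}).
∂π/∂p_{Borealis} = 254 − 6p_{Borealis} + p_{Alta} = 0 ⇒ p_{Borealis} = 127/3 + (1/6)p_{Alta}.
Setting p_{Borealis} = p_{Alta} in the reaction function: p_{Borealis} = 127/3 + (1/6)p_{Borealis}, so p_{Borealis} = (127/3) / (5/6) = 50.8.
q_{Borealis} = 212 − 3·50.8 + 50.8 = 110.4.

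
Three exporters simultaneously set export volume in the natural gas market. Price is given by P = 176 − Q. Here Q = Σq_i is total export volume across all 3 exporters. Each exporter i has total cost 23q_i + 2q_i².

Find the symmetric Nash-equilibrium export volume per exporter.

19.125

A representative exporter's profit is π_i = q_i(176 − Q) − 23q_i − 2q_i², with Q = q_i + Σ_{j≠i} q_j.
First-order condition: 153 − 6q_i − Σ_{j≠i} q_j = 0.
With identical exporters, set every q_j = q: then 153 − 6q − 2q = 0, i.e. q = 153/8 = 19.125.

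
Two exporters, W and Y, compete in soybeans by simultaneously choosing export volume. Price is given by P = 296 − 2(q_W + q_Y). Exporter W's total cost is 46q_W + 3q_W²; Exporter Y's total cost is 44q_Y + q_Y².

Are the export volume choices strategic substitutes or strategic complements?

Exporter W's profit: π = q_W(296 − 2(q_W + q_Y)) − 46q_W − 3q_W².
∂π/∂q_W = 250 − 10q_W − 2q_Y = 0, so q_W = 25 − 0.2q_Y.
The best-response slope dq_W/dq_Y = −0.2 < 0: the reaction function is downward-sloping, so the choices are strategic substitutes.

strategic substitutes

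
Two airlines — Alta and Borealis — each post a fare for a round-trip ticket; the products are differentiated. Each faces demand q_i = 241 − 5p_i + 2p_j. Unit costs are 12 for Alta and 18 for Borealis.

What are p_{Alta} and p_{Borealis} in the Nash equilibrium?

Alta's profit: π = (p_{Alta} − 12)(241 − 5p_{Alta} + 2p_{Borealis}).
∂π/∂p_{Alta} = 301 − 10p_{Alta} + 2p_{Borealis} = 0 ⇒ p_{Alta} = 30.1 + 0.2p_{Borealis}.
Similarly p_{Borealis} = 33.1 + 0.2p_{Alta}.
Substituting the second reaction function into the first: p_{Alta} = 30.1 + 0.2(33.1 + 0.2p_{Alta}), which gives 0.96p_{Alta} = 36.72 ⇒ p_{Alta} = 38.25.
Then p_{Borealis} = 33.1 + 0.2·38.25 = 40.75.

38.25, 40.75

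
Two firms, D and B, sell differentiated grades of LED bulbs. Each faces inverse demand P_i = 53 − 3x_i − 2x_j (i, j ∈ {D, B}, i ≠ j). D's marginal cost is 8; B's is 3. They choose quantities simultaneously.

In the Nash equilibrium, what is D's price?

Firm D's profit: π = x_D(53 − 3x_D − 2x_B) − 8x_D.
∂π/∂x_D = 45 − 6x_D − 2x_B = 0 ⇒ x_D = 7.5 − (1/3)x_B.
Similarly x_B = 25/3 − (1/3)x_D.
Substituting the second reaction function into the first: x_D = 7.5 − (1/3)(25/3 − (1/3)x_D), which gives (8/9)x_D = 85/18 ⇒ x_D = 5.3125.
Then x_B = 25/3 − (1/3)·5.3125 = 6.5625.
P_D = 53 − 3·5.3125 − 2·6.5625 = 23.9375.

23.9375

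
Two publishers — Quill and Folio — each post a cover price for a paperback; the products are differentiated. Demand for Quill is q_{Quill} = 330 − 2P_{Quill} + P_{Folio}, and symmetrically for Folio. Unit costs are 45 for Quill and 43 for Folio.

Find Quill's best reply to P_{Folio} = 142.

Quill's profit: π = (P_{Quill} − 45)(330 − 2P_{Quill} + P_{Folio}).
∂π/∂P_{Quill} = 420 − 4P_{Quill} + P_{Folio} = 0 ⇒ P_{Quill} = 105 + 0.25P_{Folio}.
At P_{Folio} = 142: P_{Quill} = 105 + 0.25·142 = 140.5.

140.5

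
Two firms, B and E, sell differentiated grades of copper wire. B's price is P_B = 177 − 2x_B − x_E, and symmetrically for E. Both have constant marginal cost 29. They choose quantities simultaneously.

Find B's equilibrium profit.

1752.32

Firm B's profit: π = x_B(177 − 2x_B − x_E) − 29x_B.
∂π/∂x_B = 148 − 4x_B − x_E = 0 ⇒ x_B = 37 − 0.25x_E.
By symmetry x_E = x_B; substituting into the reaction function, 1.25x_B = 37 and x_B = 29.6.
P_B = 177 − 2·29.6 − 29.6 = 88.2.
Profit = (88.2 − 29)·29.6 = 1752.32.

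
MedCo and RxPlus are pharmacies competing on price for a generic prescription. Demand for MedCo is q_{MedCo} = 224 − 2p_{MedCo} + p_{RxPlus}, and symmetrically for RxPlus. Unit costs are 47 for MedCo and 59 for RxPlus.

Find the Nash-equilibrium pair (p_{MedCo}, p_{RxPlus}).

MedCo's profit: π = (p_{MedCo} − 47)(224 − 2p_{MedCo} + p_{RxPlus}).
∂π/∂p_{MedCo} = 318 − 4p_{MedCo} + p_{RxPlus} = 0 ⇒ p_{MedCo} = 79.5 + 0.25p_{RxPlus}.
Similarly p_{RxPlus} = 85.5 + 0.25p_{MedCo}.
Plugging p_{RxPlus} into MedCo's best response: p_{MedCo} = 79.5 + 0.25(85.5 + 0.25p_{MedCo}) ⇒ 0.9375p_{MedCo} = 100.875, so p_{MedCo} = 107.6.
Then p_{RxPlus} = 85.5 + 0.25·107.6 = 112.4.

107.6, 112.4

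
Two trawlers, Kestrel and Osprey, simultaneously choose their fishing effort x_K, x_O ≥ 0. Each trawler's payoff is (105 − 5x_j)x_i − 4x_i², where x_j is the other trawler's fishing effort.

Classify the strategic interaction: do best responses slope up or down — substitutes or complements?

Kestrel's payoff is (105 − 5x_O)x_K − 4x_K².
∂π/∂x_K = 105 − 5x_O − 8x_K = 0, so x_K = 13.125 − 0.625x_O.
The best-response slope dx_K/dx_O = −0.625 < 0: the reaction function is downward-sloping, so the choices are strategic substitutes.

strategic substitutes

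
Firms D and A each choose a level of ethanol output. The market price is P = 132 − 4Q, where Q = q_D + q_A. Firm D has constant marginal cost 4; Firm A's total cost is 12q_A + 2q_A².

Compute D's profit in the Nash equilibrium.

696.96

Firm D's profit: π = q_D(132 − 4(q_D + q_A)) − 4q_D.
∂π/∂q_D = 128 − 8q_D − 4q_A = 0, so q_D = 16 − 0.5q_A.
For A: ∂π/∂q_A = 120 − 12q_A − 4q_D = 0 ⇒ q_A = 10 − (1/3)q_D.
Substituting the second reaction function into the first: q_D = 16 − 0.5(10 − (1/3)q_D), which gives (5/6)q_D = 11 ⇒ q_D = 13.2.
Then q_A = 10 − (1/3)·13.2 = 5.6.
Price P = 132 − 4·18.8 = 56.8.
D's profit: (56.8 − 4)·13.2 = 696.96.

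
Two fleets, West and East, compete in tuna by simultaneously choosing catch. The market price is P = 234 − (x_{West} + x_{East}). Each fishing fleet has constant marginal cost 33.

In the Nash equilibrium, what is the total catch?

134

Fishing fleet West's profit: π = x_{West}(234 − (x_{West} + x_{East})) − 33x_{West}.
∂π/∂x_{West} = 201 − 2x_{West} − x_{East} = 0, so x_{West} = 100.5 − 0.5x_{East}.
The game is symmetric, so in equilibrium x_{East} = x_{West}: the reaction function gives 1.5x_{West} = 100.5, hence x_{West} = 67.
Total catch: 67 + 67 = 134.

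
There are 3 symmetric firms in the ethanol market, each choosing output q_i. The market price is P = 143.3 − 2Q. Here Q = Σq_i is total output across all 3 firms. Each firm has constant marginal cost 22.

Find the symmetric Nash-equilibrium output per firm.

15.1625

A representative firm's profit is π_i = q_i(143.3 − 2Q) − 22q_i, with Q = q_i + Σ_{j≠i} q_j.
First-order condition: 121.3 − 4q_i − 2Σ_{j≠i} q_j = 0.
With identical firms, set every q_j = q: then 121.3 − 4q − 4q = 0, i.e. q = 121.3/8 = 15.1625.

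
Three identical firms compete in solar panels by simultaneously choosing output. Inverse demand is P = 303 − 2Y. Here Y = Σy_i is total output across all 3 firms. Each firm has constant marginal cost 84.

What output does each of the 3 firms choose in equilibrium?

A representative firm's profit is π_i = y_i(303 − 2Y) − 84y_i, with Y = y_i + Σ_{j≠i} y_j.
First-order condition: 219 − 4y_i − 2Σ_{j≠i} y_j = 0.
With identical firms, set every y_j = y: then 219 − 4y − 4y = 0, i.e. y = 219/8 = 27.375.

27.375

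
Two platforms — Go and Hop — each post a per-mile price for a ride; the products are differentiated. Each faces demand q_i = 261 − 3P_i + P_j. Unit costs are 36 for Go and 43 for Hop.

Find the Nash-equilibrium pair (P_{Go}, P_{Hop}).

Go's profit: π = (P_{Go} − 36)(261 − 3P_{Go} + P_{Hop}).
∂π/∂P_{Go} = 369 − 6P_{Go} + P_{Hop} = 0 ⇒ P_{Go} = 61.5 + (1/6)P_{Hop}.
Similarly P_{Hop} = 65 + (1/6)P_{Go}.
Solving the two reaction functions simultaneously: (1 − (1/6)(1/6))P_{Go} = 61.5 + (1/6)·65, so (35/36)P_{Go} = 217/3 and P_{Go} = 74.4.
Then P_{Hop} = 65 + (1/6)·74.4 = 77.4.

74.4, 77.4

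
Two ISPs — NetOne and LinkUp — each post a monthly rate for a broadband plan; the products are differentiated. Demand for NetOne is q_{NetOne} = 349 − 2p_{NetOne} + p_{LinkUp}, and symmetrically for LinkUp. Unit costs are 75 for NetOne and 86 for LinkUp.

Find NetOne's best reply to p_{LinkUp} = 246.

186.25

NetOne's profit: π = (p_{NetOne} − 75)(349 − 2p_{NetOne} + p_{LinkUp}).
∂π/∂p_{NetOne} = 499 − 4p_{NetOne} + p_{LinkUp} = 0 ⇒ p_{NetOne} = 124.75 + 0.25p_{LinkUp}.
At p_{LinkUp} = 246: p_{NetOne} = 124.75 + 0.25·246 = 186.25.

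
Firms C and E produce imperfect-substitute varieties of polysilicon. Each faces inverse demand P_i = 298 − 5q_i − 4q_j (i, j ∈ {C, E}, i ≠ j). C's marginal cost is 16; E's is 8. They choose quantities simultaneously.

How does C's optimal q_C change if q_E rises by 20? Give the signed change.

Firm C's profit: π = q_C(298 − 5q_C − 4q_E) − 16q_C.
∂π/∂q_C = 282 − 10q_C − 4q_E = 0 ⇒ q_C = 28.2 − 0.4q_E.
The reaction-function slope is −0.4, so a 20-unit rise in q_E moves q_C by −0.4 × 20 = −8. C's best response falls — the actions are strategic substitutes.

-8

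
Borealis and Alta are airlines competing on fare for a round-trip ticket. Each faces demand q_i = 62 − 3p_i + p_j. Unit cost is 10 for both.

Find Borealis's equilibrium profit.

Borealis's profit: π = (p_{Borealis} − 10)(62 − 3p_{Borealis} + p_{Alta}).
∂π/∂p_{Borealis} = 92 − 6p_{Borealis} + p_{Alta} = 0 ⇒ p_{Borealis} = 46/3 + (1/6)p_{Alta}.
The game is symmetric, so in equilibrium p_{Alta} = p_{Borealis}: the reaction function gives (5/6)p_{Borealis} = 46/3, hence p_{Borealis} = 18.4.
q_{Borealis} = 62 − 3·18.4 + 18.4 = 25.2.
Profit = (18.4 − 10)·25.2 = 211.68.

211.68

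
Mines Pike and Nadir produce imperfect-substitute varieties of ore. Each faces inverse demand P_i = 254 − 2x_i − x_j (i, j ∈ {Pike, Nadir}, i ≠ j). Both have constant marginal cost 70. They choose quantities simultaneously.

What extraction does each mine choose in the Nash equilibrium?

36.8

Mine Pike's profit: π = x_{Pike}(254 − 2x_{Pike} − x_{Nadir}) − 70x_{Pike}.
∂π/∂x_{Pike} = 184 − 4x_{Pike} − x_{Nadir} = 0 ⇒ x_{Pike} = 46 − 0.25x_{Nadir}.
By symmetry x_{Nadir} = x_{Pike}; substituting into the reaction function, 1.25x_{Pike} = 46 and x_{Pike} = 36.8.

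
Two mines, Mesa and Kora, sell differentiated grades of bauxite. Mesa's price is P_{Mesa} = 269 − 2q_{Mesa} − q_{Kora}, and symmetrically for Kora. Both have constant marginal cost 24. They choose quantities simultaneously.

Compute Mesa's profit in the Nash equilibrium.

4802

Mine Mesa's profit: π = q_{Mesa}(269 − 2q_{Mesa} − q_{Kora}) − 24q_{Mesa}.
∂π/∂q_{Mesa} = 245 − 4q_{Mesa} − q_{Kora} = 0 ⇒ q_{Mesa} = 61.25 − 0.25q_{Kora}.
Setting q_{Mesa} = q_{Kora} in the reaction function: q_{Mesa} = 61.25 − 0.25q_{Mesa}, so q_{Mesa} = 61.25 / 1.25 = 49.
P_{Mesa} = 269 − 2·49 − 49 = 122.
Profit = (122 − 24)·49 = 4802.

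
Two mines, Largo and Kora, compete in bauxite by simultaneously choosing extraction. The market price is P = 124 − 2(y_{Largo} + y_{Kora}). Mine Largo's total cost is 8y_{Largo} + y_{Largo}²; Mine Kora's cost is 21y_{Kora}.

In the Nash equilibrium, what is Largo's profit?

499.23

Mine Largo's profit: π = y_{Largo}(124 − 2(y_{Largo} + y_{Kora})) − 8y_{Largo} − y_{Largo}².
∂π/∂y_{Largo} = 116 − 6y_{Largo} − 2y_{Kora} = 0, so y_{Largo} = 58/3 − (1/3)y_{Kora}.
For Kora: ∂π/∂y_{Kora} = 103 − 4y_{Kora} − 2y_{Largo} = 0 ⇒ y_{Kora} = 25.75 − 0.5y_{Largo}.
Substituting the second reaction function into the first: y_{Largo} = 58/3 − (1/3)(25.75 − 0.5y_{Largo}), which gives (5/6)y_{Largo} = 10.75 ⇒ y_{Largo} = 12.9.
Then y_{Kora} = 25.75 − 0.5·12.9 = 19.3.
Price P = 124 − 2·32.2 = 59.6.
Largo's profit: (59.6 − 8)·12.9 − (12.9)² = 499.23.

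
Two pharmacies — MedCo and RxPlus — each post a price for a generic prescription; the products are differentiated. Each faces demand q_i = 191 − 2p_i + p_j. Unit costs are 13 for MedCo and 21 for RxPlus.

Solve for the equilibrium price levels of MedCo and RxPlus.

73.4, 76.6

MedCo's profit: π = (p_{MedCo} − 13)(191 − 2p_{MedCo} + p_{RxPlus}).
∂π/∂p_{MedCo} = 217 − 4p_{MedCo} + p_{RxPlus} = 0 ⇒ p_{MedCo} = 54.25 + 0.25p_{RxPlus}.
Similarly p_{RxPlus} = 58.25 + 0.25p_{MedCo}.
Substituting the second reaction function into the first: p_{MedCo} = 54.25 + 0.25(58.25 + 0.25p_{MedCo}), which gives 0.9375p_{MedCo} = 68.8125 ⇒ p_{MedCo} = 73.4.
Then p_{RxPlus} = 58.25 + 0.25·73.4 = 76.6.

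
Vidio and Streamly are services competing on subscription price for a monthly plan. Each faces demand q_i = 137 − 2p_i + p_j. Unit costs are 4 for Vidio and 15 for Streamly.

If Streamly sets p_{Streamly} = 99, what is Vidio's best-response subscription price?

Vidio's profit: π = (p_{Vidio} − 4)(137 − 2p_{Vidio} + p_{Streamly}).
∂π/∂p_{Vidio} = 145 − 4p_{Vidio} + p_{Streamly} = 0 ⇒ p_{Vidio} = 36.25 + 0.25p_{Streamly}.
At p_{Streamly} = 99: p_{Vidio} = 36.25 + 0.25·99 = 61.

61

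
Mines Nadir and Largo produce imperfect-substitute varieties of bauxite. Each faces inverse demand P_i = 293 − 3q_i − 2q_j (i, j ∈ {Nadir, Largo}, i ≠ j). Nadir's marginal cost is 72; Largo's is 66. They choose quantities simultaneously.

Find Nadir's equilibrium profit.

2227.6875

Mine Nadir's profit: π = q_{Nadir}(293 − 3q_{Nadir} − 2q_{Largo}) − 72q_{Nadir}.
∂π/∂q_{Nadir} = 221 − 6q_{Nadir} − 2q_{Largo} = 0 ⇒ q_{Nadir} = 221/6 − (1/3)q_{Largo}.
Similarly q_{Largo} = 227/6 − (1/3)q_{Nadir}.
Substituting the second reaction function into the first: q_{Nadir} = 221/6 − (1/3)(227/6 − (1/3)q_{Nadir}), which gives (8/9)q_{Nadir} = 218/9 ⇒ q_{Nadir} = 27.25.
Then q_{Largo} = 227/6 − (1/3)·27.25 = 28.75.
P_{Nadir} = 293 − 3·27.25 − 2·28.75 = 153.75.
Profit = (153.75 − 72)·27.25 = 2227.6875.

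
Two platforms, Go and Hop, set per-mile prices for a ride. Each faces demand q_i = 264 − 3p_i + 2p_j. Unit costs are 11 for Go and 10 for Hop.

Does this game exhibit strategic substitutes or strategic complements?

strategic complements

Go's profit: π = (p_{Go} − 11)(264 − 3p_{Go} + 2p_{Hop}).
∂π/∂p_{Go} = 297 − 6p_{Go} + 2p_{Hop} = 0 ⇒ p_{Go} = 49.5 + (1/3)p_{Hop}.
The best-response slope dp_{Go}/dp_{Hop} = 1/3 > 0: the reaction function is upward-sloping, so the choices are strategic complements.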